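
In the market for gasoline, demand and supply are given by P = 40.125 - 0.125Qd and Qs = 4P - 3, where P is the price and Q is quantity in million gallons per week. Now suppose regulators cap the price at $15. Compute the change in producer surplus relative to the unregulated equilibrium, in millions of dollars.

Rearranging demand gives Qd = 321 - 8P. Without the control the market clears where 321 - 8P = 4P - 3, i.e. P* = 27 and Q* = 105.
The ceiling of 15 is below the equilibrium price 27, so it binds.
At P = 15: Qd = 321 - 8·15 = 201 and Qs = 4·15 - 3 = 57.
Producer surplus without the control is ½ · (27 - 0.75) · 105 = 1378.125.
With the ceiling, producers sell 57 units at 15, so PS = ½ · (15 - 0.75) · 57 = 406.125.
Change in producer surplus = 406.125 - 1378.125 = -972.

-972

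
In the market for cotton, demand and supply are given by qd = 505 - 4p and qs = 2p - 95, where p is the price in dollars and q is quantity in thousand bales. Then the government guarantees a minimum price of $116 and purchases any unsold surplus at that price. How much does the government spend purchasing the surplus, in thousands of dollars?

11136

In a free market, 505 - 4p = 2p - 95 gives the equilibrium p* = 100, q* = 105.
Since 116 > 100, the floor is binding.
At p = 116: qd = 505 - 4·116 = 41 and qs = 2·116 - 95 = 137.
Surplus = qs - qd = 96.
Government expenditure = surplus × support price = 96 × 116 = 11136.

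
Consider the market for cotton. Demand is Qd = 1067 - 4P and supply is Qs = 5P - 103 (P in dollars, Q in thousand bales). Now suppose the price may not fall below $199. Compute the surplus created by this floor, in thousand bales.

621

In a free market, 1067 - 4P = 5P - 103 gives the equilibrium P* = 130, Q* = 547.
Since 199 > 130, the floor is binding.
At P = 199: Qd = 1067 - 4·199 = 271 and Qs = 5·199 - 103 = 892.
Surplus = Qs - Qd = 892 - 271 = 621.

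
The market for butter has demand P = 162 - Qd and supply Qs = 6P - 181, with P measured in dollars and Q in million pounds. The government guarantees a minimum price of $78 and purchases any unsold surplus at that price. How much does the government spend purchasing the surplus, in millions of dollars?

15834

Rearranging demand gives Qd = 162 - P. In a free market, 162 - P = 6P - 181 gives the equilibrium P* = 49, Q* = 113.
Since 78 > 49, the floor is binding.
At P = 78: Qd = 162 - 78 = 84 and Qs = 6·78 - 181 = 287.
Surplus = Qs - Qd = 203.
Government expenditure = surplus × support price = 203 × 78 = 15834.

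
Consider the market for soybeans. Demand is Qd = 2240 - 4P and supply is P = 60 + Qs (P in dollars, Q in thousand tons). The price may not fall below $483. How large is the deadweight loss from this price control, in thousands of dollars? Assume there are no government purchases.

5290

Rearranging supply gives Qs = P - 60. Equilibrium: 2240 - 4P = P - 60, so 2300 = 5P and P* = 460, Q* = 400.
Because the floor (483) lies above the market-clearing price, it is binding.
At P = 483: Qd = 2240 - 4·483 = 308 and Qs = 483 - 60 = 423.
Quantity traded falls to 308. At Q = 308 the demand price is (2240 - 308)/4 = 483 and the supply price is 60 + 308 = 368.
Deadweight loss = ½ · (483 - 368) · (400 - 308) = ½ · 115 · 92 = 5290.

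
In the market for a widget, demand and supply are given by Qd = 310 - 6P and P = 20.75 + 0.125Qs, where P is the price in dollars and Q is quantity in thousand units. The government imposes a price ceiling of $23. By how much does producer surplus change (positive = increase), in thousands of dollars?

-682

Rearranging supply gives Qs = 8P - 166. Setting quantity demanded equal to quantity supplied, 310 - 6P = 8P - 166, gives P* = 34 and Q* = 106.
The ceiling of 23 is below the equilibrium price 34, so it binds.
At P = 23: Qd = 310 - 6·23 = 172 and Qs = 8·23 - 166 = 18.
Producer surplus without the control is ½ · (34 - 20.75) · 106 = 702.25.
With the ceiling, producers sell 18 units at 23, so PS = ½ · (23 - 20.75) · 18 = 20.25.
Change in producer surplus = 20.25 - 702.25 = -682.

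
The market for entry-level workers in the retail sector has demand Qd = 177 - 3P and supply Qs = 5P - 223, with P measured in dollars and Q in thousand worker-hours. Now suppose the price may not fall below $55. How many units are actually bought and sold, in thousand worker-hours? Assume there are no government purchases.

12

In a free market, 177 - 3P = 5P - 223 gives the equilibrium P* = 50, Q* = 27.
Because the floor (55) lies above the market-clearing price, it is binding.
At P = 55: Qd = 177 - 3·55 = 12 and Qs = 5·55 - 223 = 52.
The quantity actually transacted is the short side, demand: 12.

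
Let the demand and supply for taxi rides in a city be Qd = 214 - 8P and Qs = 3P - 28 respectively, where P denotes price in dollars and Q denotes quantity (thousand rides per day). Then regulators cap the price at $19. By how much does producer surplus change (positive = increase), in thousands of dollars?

-100.5

In a free market, 214 - 8P = 3P - 28 gives the equilibrium P* = 22, Q* = 38.
Because the ceiling (19) lies below the market-clearing price, it is binding.
At P = 19: Qd = 214 - 8·19 = 62 and Qs = 3·19 - 28 = 29.
Producer surplus without the control is ½ · (22 - 28/3) · 38 = 722/3.
With the ceiling, producers sell 29 units at 19, so PS = ½ · (19 - 28/3) · 29 = 841/6.
Change in producer surplus = 841/6 - 722/3 = -100.5.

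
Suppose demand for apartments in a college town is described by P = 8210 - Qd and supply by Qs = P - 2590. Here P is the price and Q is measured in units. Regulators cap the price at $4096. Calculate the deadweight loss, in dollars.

1700416

Rearranging demand gives Qd = 8210 - P. Setting quantity demanded equal to quantity supplied, 8210 - P = P - 2590, gives P* = 5400 and Q* = 2810.
The ceiling of 4096 is below the equilibrium price 5400, so it binds.
At P = 4096: Qd = 8210 - 4096 = 4114 and Qs = 4096 - 2590 = 1506.
Quantity traded falls to 1506. At Q = 1506 the demand price is 8210 - 1506 = 6704 and the supply price is 2590 + 1506 = 4096.
Deadweight loss = ½ · (6704 - 4096) · (2810 - 1506) = ½ · 2608 · 1304 = 1700416.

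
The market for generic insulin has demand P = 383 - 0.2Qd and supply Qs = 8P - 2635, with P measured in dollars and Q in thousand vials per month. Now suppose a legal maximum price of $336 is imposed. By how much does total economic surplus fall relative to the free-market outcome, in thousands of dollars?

Rearranging demand gives Qd = 1915 - 5P. Without the control the market clears where 1915 - 5P = 8P - 2635, i.e. P* = 350 and Q* = 165.
Because the ceiling (336) lies below the market-clearing price, it is binding.
At P = 336: Qd = 1915 - 5·336 = 235 and Qs = 8·336 - 2635 = 53.
Quantity traded falls to 53. At Q = 53 the demand price is (1915 - 53)/5 = 372.4 and the supply price is (2635 + 53)/8 = 336.
Deadweight loss = ½ · (372.4 - 336) · (165 - 53) = ½ · 36.4 · 112 = 2038.4.

2038.4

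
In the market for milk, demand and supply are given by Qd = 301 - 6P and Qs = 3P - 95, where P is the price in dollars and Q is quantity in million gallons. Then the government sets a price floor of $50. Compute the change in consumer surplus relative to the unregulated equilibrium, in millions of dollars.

Setting quantity demanded equal to quantity supplied, 301 - 6P = 3P - 95, gives P* = 44 and Q* = 37.
Because the floor (50) lies above the market-clearing price, it is binding.
At P = 50: Qd = 301 - 6·50 = 1 and Qs = 3·50 - 95 = 55.
Consumer surplus without the control is ½ · (301/6 - 44) · 37 = 1369/12.
With the floor, consumers buy 1 units at 50, so CS = ½ · (301/6 - 50) · 1 = 1/12.
Change in consumer surplus = 1/12 - 1369/12 = -114.

-114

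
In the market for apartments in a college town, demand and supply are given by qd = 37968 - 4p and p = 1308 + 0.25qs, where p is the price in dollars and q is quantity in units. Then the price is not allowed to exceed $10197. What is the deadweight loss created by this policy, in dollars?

0

Rearranging supply gives qs = 4p - 5232. In a free market, 37968 - 4p = 4p - 5232 gives the equilibrium p* = 5400, q* = 16368.
Since 10197 is above p* = 5400, the ceiling does not bind and the free-market outcome prevails.
Since the control does not bind, no trades are prevented and deadweight loss is zero.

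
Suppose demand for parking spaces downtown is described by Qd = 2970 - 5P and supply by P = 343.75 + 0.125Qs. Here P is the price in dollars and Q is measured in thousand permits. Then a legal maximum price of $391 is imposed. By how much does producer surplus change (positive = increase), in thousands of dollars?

-28126

Rearranging supply gives Qs = 8P - 2750. Without the control the market clears where 2970 - 5P = 8P - 2750, i.e. P* = 440 and Q* = 770.
Because the ceiling (391) lies below the market-clearing price, it is binding.
At P = 391: Qd = 2970 - 5·391 = 1015 and Qs = 8·391 - 2750 = 378.
Producer surplus without the control is ½ · (440 - 343.75) · 770 = 37056.25.
With the ceiling, producers sell 378 units at 391, so PS = ½ · (391 - 343.75) · 378 = 8930.25.
Change in producer surplus = 8930.25 - 37056.25 = -28126.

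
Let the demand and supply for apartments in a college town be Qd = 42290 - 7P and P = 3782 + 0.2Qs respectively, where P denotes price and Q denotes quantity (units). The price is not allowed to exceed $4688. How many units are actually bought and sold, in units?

4530

Rearranging supply gives Qs = 5P - 18910. Equilibrium: 42290 - 7P = 5P - 18910, so 61200 = 12P and P* = 5100, Q* = 6590.
Because the ceiling (4688) lies below the market-clearing price, it is binding.
At P = 4688: Qd = 42290 - 7·4688 = 9474 and Qs = 5·4688 - 18910 = 4530.
The quantity actually transacted is the short side, supply: 4530.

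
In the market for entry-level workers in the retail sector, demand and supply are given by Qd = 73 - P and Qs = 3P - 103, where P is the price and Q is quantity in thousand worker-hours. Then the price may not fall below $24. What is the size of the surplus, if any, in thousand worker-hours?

0

In a free market, 73 - P = 3P - 103 gives the equilibrium P* = 44, Q* = 29.
The floor of 24 is below the equilibrium price 44, so it is not binding; the market clears at P* = 44, Q* = 29.
Since the control does not bind, there is no surplus.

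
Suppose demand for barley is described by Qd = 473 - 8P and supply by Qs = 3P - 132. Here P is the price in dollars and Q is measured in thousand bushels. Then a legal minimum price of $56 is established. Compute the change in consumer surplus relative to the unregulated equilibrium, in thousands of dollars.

Without the control the market clears where 473 - 8P = 3P - 132, i.e. P* = 55 and Q* = 33.
Because the floor (56) lies above the market-clearing price, it is binding.
At P = 56: Qd = 473 - 8·56 = 25 and Qs = 3·56 - 132 = 36.
Consumer surplus without the control is ½ · (59.125 - 55) · 33 = 68.0625.
With the floor, consumers buy 25 units at 56, so CS = ½ · (59.125 - 56) · 25 = 39.0625.
Change in consumer surplus = 39.0625 - 68.0625 = -29.

-29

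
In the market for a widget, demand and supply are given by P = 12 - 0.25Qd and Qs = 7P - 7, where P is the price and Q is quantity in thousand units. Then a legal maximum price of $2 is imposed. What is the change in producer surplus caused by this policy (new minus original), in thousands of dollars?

-52.5

Rearranging demand gives Qd = 48 - 4P. Without the control the market clears where 48 - 4P = 7P - 7, i.e. P* = 5 and Q* = 28.
Because the ceiling (2) lies below the market-clearing price, it is binding.
At P = 2: Qd = 48 - 4·2 = 40 and Qs = 7·2 - 7 = 7.
Producer surplus without the control is ½ · (5 - 1) · 28 = 56.
With the ceiling, producers sell 7 units at 2, so PS = ½ · (2 - 1) · 7 = 3.5.
Change in producer surplus = 3.5 - 56 = -52.5.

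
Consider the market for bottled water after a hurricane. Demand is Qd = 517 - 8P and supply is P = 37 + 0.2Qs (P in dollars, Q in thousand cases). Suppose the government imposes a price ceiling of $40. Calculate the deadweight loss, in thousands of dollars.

796.25

Rearranging supply gives Qs = 5P - 185. Without the control the market clears where 517 - 8P = 5P - 185, i.e. P* = 54 and Q* = 85.
Because the ceiling (40) lies below the market-clearing price, it is binding.
At P = 40: Qd = 517 - 8·40 = 197 and Qs = 5·40 - 185 = 15.
Quantity traded falls to 15. At Q = 15 the demand price is (517 - 15)/8 = 62.75 and the supply price is (185 + 15)/5 = 40.
Deadweight loss = ½ · (62.75 - 40) · (85 - 15) = ½ · 22.75 · 70 = 796.25.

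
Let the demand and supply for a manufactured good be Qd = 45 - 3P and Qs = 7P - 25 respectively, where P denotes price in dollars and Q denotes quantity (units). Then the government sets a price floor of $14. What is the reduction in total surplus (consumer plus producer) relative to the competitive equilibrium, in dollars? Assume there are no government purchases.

105

Equilibrium: 45 - 3P = 7P - 25, so 70 = 10P and P* = 7, Q* = 24.
Because the floor (14) lies above the market-clearing price, it is binding.
At P = 14: Qd = 45 - 3·14 = 3 and Qs = 7·14 - 25 = 73.
Quantity traded falls to 3. At Q = 3 the demand price is (45 - 3)/3 = 14 and the supply price is (25 + 3)/7 = 4.
Deadweight loss = ½ · (14 - 4) · (24 - 3) = ½ · 10 · 21 = 105.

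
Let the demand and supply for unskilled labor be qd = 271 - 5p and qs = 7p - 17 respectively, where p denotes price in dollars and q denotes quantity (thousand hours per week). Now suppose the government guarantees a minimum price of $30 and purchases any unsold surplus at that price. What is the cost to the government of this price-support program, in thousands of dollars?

In a free market, 271 - 5p = 7p - 17 gives the equilibrium p* = 24, q* = 151.
Since 30 > 24, the floor is binding.
At p = 30: qd = 271 - 5·30 = 121 and qs = 7·30 - 17 = 193.
Surplus = qs - qd = 72.
Government expenditure = surplus × support price = 72 × 30 = 2160.

2160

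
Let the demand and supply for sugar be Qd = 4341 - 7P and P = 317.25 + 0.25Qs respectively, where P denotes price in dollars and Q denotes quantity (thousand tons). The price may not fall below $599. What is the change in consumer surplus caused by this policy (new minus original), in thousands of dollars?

-40895.5

Rearranging supply gives Qs = 4P - 1269. Without the control the market clears where 4341 - 7P = 4P - 1269, i.e. P* = 510 and Q* = 771.
Because the floor (599) lies above the market-clearing price, it is binding.
At P = 599: Qd = 4341 - 7·599 = 148 and Qs = 4·599 - 1269 = 1127.
Consumer surplus without the control is ½ · (4341/7 - 510) · 771 = 594441/14.
With the floor, consumers buy 148 units at 599, so CS = ½ · (4341/7 - 599) · 148 = 10952/7.
Change in consumer surplus = 10952/7 - 594441/14 = -40895.5.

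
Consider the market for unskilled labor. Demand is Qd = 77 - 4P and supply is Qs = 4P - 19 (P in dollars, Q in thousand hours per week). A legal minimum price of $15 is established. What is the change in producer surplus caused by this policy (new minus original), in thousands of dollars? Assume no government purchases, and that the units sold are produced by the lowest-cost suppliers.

33

In a free market, 77 - 4P = 4P - 19 gives the equilibrium P* = 12, Q* = 29.
Because the floor (15) lies above the market-clearing price, it is binding.
At P = 15: Qd = 77 - 4·15 = 17 and Qs = 4·15 - 19 = 41.
Producer surplus without the control is ½ · (12 - 4.75) · 29 = 105.125.
With the floor, 17 units are sold at 15. The supply price at Q = 17 is 9, so PS = ½ · [(15 - 4.75) + (15 - 9)] · 17 = 138.125.
Change in producer surplus = 138.125 - 105.125 = 33.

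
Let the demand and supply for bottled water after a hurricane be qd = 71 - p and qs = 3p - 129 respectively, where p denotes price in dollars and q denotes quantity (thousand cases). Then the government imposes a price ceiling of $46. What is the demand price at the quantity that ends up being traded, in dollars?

In a free market, 71 - p = 3p - 129 gives the equilibrium p* = 50, q* = 21.
The ceiling of 46 is below the equilibrium price 50, so it binds.
At p = 46: qd = 71 - 46 = 25 and qs = 3·46 - 129 = 9.
Only 9 units reach the market. On the demand curve, the marginal buyer's willingness to pay at q = 9 is (71 - 9) = 62.

62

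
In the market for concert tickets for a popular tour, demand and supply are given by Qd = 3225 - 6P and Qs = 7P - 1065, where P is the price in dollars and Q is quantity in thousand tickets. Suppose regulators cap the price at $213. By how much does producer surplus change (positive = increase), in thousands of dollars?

-97753.5

In a free market, 3225 - 6P = 7P - 1065 gives the equilibrium P* = 330, Q* = 1245.
The ceiling of 213 is below the equilibrium price 330, so it binds.
At P = 213: Qd = 3225 - 6·213 = 1947 and Qs = 7·213 - 1065 = 426.
Producer surplus without the control is ½ · (330 - 1065/7) · 1245 = 1550025/14.
With the ceiling, producers sell 426 units at 213, so PS = ½ · (213 - 1065/7) · 426 = 90738/7.
Change in producer surplus = 90738/7 - 1550025/14 = -97753.5.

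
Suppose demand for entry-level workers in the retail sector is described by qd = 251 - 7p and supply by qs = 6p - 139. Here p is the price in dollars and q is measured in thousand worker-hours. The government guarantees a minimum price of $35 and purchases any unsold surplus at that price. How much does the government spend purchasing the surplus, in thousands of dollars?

In a free market, 251 - 7p = 6p - 139 gives the equilibrium p* = 30, q* = 41.
Since 35 > 30, the floor is binding.
At p = 35: qd = 251 - 7·35 = 6 and qs = 6·35 - 139 = 71.
Surplus = qs - qd = 65.
Government expenditure = surplus × support price = 65 × 35 = 2275.

2275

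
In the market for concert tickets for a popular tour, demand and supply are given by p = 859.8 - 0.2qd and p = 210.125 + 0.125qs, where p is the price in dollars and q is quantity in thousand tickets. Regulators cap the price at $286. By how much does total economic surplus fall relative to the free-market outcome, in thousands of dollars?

314870.4

Rearranging demand gives qd = 4299 - 5p; rearranging supply gives qs = 8p - 1681. Without the control the market clears where 4299 - 5p = 8p - 1681, i.e. p* = 460 and q* = 1999.
Since 286 < 460, the ceiling is binding.
At p = 286: qd = 4299 - 5·286 = 2869 and qs = 8·286 - 1681 = 607.
Quantity traded falls to 607. At q = 607 the demand price is (4299 - 607)/5 = 738.4 and the supply price is (1681 + 607)/8 = 286.
Deadweight loss = ½ · (738.4 - 286) · (1999 - 607) = ½ · 452.4 · 1392 = 314870.4.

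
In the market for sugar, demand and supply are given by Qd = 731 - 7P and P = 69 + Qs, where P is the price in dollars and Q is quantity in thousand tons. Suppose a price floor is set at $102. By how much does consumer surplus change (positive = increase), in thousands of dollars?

-48

Rearranging supply gives Qs = P - 69. Without the control the market clears where 731 - 7P = P - 69, i.e. P* = 100 and Q* = 31.
Since 102 > 100, the floor is binding.
At P = 102: Qd = 731 - 7·102 = 17 and Qs = 102 - 69 = 33.
Consumer surplus without the control is ½ · (731/7 - 100) · 31 = 961/14.
With the floor, consumers buy 17 units at 102, so CS = ½ · (731/7 - 102) · 17 = 289/14.
Change in consumer surplus = 289/14 - 961/14 = -48.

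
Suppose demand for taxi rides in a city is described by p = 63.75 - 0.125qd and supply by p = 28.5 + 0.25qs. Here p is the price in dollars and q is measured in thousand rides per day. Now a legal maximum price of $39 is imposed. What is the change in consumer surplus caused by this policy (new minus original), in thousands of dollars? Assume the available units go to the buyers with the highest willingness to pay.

377

Rearranging demand gives qd = 510 - 8p; rearranging supply gives qs = 4p - 114. In a free market, 510 - 8p = 4p - 114 gives the equilibrium p* = 52, q* = 94.
The ceiling of 39 is below the equilibrium price 52, so it binds.
At p = 39: qd = 510 - 8·39 = 198 and qs = 4·39 - 114 = 42.
Consumer surplus without the control is ½ · (63.75 - 52) · 94 = 552.25.
With the ceiling, 42 units are sold at 39 (assume they go to the highest-value buyers). The demand price at q = 42 is 58.5, so CS = ½ · [(63.75 - 39) + (58.5 - 39)] · 42 = 929.25.
Change in consumer surplus = 929.25 - 552.25 = 377.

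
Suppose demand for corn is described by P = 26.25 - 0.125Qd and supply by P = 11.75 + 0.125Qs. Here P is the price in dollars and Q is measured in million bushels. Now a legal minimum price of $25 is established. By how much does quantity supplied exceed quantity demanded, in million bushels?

Rearranging demand gives Qd = 210 - 8P; rearranging supply gives Qs = 8P - 94. In a free market, 210 - 8P = 8P - 94 gives the equilibrium P* = 19, Q* = 58.
Because the floor (25) lies above the market-clearing price, it is binding.
At P = 25: Qd = 210 - 8·25 = 10 and Qs = 8·25 - 94 = 106.
Surplus = Qs - Qd = 106 - 10 = 96.

96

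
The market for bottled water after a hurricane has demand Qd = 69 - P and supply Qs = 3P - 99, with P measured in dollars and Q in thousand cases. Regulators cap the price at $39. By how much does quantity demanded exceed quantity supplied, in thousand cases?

12

In a free market, 69 - P = 3P - 99 gives the equilibrium P* = 42, Q* = 27.
Because the ceiling (39) lies below the market-clearing price, it is binding.
At P = 39: Qd = 69 - 39 = 30 and Qs = 3·39 - 99 = 18.
Shortage = Qd - Qs = 30 - 18 = 12.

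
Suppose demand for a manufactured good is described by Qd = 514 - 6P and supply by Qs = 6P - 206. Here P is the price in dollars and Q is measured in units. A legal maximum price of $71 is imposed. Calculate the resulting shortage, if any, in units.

In a free market, 514 - 6P = 6P - 206 gives the equilibrium P* = 60, Q* = 154.
The ceiling of 71 is above the equilibrium price 60, so it is not binding; the market clears at P* = 60, Q* = 154.
Since the control does not bind, there is no shortage.

0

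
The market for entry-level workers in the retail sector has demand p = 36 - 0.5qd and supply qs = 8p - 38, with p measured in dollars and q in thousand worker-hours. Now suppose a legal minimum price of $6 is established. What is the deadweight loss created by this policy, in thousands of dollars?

0

Rearranging demand gives qd = 72 - 2p. Setting quantity demanded equal to quantity supplied, 72 - 2p = 8p - 38, gives p* = 11 and q* = 50.
Since 6 is below p* = 11, the floor does not bind and the free-market outcome prevails.
Since the control does not bind, no trades are prevented and deadweight loss is zero.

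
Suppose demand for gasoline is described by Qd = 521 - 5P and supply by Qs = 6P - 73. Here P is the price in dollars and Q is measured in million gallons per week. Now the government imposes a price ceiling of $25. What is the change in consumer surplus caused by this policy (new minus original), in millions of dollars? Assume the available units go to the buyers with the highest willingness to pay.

Setting quantity demanded equal to quantity supplied, 521 - 5P = 6P - 73, gives P* = 54 and Q* = 251.
The ceiling of 25 is below the equilibrium price 54, so it binds.
At P = 25: Qd = 521 - 5·25 = 396 and Qs = 6·25 - 73 = 77.
Consumer surplus without the control is ½ · (104.2 - 54) · 251 = 6300.1.
With the ceiling, 77 units are sold at 25 (assume they go to the highest-value buyers). The demand price at Q = 77 is 88.8, so CS = ½ · [(104.2 - 25) + (88.8 - 25)] · 77 = 5505.5.
Change in consumer surplus = 5505.5 - 6300.1 = -794.6.

-794.6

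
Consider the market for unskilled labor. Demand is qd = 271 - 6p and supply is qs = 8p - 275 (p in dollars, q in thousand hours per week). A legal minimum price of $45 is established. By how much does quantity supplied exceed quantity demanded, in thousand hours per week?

Without the control the market clears where 271 - 6p = 8p - 275, i.e. p* = 39 and q* = 37.
Because the floor (45) lies above the market-clearing price, it is binding.
At p = 45: qd = 271 - 6·45 = 1 and qs = 8·45 - 275 = 85.
Surplus = qs - qd = 85 - 1 = 84.

84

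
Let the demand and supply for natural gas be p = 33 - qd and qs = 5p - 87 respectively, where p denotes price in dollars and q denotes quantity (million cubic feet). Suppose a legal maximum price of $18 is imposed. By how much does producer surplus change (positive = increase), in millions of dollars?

Rearranging demand gives qd = 33 - p. Setting quantity demanded equal to quantity supplied, 33 - p = 5p - 87, gives p* = 20 and q* = 13.
Since 18 < 20, the ceiling is binding.
At p = 18: qd = 33 - 18 = 15 and qs = 5·18 - 87 = 3.
Producer surplus without the control is ½ · (20 - 17.4) · 13 = 16.9.
With the ceiling, producers sell 3 units at 18, so PS = ½ · (18 - 17.4) · 3 = 0.9.
Change in producer surplus = 0.9 - 16.9 = -16.

-16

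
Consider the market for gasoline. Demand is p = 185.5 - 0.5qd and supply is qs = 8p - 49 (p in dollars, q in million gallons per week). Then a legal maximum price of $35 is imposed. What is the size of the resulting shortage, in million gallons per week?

Rearranging demand gives qd = 371 - 2p. In a free market, 371 - 2p = 8p - 49 gives the equilibrium p* = 42, q* = 287.
The ceiling of 35 is below the equilibrium price 42, so it binds.
At p = 35: qd = 371 - 2·35 = 301 and qs = 8·35 - 49 = 231.
Shortage = qd - qs = 301 - 231 = 70.

70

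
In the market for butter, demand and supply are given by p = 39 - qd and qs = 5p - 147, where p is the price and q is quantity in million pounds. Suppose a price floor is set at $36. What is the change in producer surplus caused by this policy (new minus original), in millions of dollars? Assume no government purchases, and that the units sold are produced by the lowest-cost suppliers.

12.5

Rearranging demand gives qd = 39 - p. Setting quantity demanded equal to quantity supplied, 39 - p = 5p - 147, gives p* = 31 and q* = 8.
Since 36 > 31, the floor is binding.
At p = 36: qd = 39 - 36 = 3 and qs = 5·36 - 147 = 33.
Producer surplus without the control is ½ · (31 - 29.4) · 8 = 6.4.
With the floor, 3 units are sold at 36. The supply price at q = 3 is 30, so PS = ½ · [(36 - 29.4) + (36 - 30)] · 3 = 18.9.
Change in producer surplus = 18.9 - 6.4 = 12.5.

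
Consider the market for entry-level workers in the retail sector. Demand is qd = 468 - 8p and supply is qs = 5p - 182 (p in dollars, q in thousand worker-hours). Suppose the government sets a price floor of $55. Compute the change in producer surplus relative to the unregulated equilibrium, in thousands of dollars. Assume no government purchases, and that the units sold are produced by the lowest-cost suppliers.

-20

Equilibrium: 468 - 8p = 5p - 182, so 650 = 13p and p* = 50, q* = 68.
The floor of 55 is above the equilibrium price 50, so it binds.
At p = 55: qd = 468 - 8·55 = 28 and qs = 5·55 - 182 = 93.
Producer surplus without the control is ½ · (50 - 36.4) · 68 = 462.4.
With the floor, 28 units are sold at 55. The supply price at q = 28 is 42, so PS = ½ · [(55 - 36.4) + (55 - 42)] · 28 = 442.4.
Change in producer surplus = 442.4 - 462.4 = -20.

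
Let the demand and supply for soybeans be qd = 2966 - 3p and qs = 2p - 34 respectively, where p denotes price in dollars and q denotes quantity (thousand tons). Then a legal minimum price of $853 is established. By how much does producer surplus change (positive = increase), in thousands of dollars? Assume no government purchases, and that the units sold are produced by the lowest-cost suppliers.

-41049.25

In a free market, 2966 - 3p = 2p - 34 gives the equilibrium p* = 600, q* = 1166.
The floor of 853 is above the equilibrium price 600, so it binds.
At p = 853: qd = 2966 - 3·853 = 407 and qs = 2·853 - 34 = 1672.
Producer surplus without the control is ½ · (600 - 17) · 1166 = 339889.
With the floor, 407 units are sold at 853. The supply price at q = 407 is 220.5, so PS = ½ · [(853 - 17) + (853 - 220.5)] · 407 = 298839.75.
Change in producer surplus = 298839.75 - 339889 = -41049.25.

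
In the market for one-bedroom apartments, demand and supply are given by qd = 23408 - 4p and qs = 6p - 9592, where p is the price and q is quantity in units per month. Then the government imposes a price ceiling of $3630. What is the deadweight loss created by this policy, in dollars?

0

Without the control the market clears where 23408 - 4p = 6p - 9592, i.e. p* = 3300 and q* = 10208.
The ceiling of 3630 is above the equilibrium price 3300, so it is not binding; the market clears at p* = 3300, q* = 10208.
Since the control does not bind, no trades are prevented and deadweight loss is zero.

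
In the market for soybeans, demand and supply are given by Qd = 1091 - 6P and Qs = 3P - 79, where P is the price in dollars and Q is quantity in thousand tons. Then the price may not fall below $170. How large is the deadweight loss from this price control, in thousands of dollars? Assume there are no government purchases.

Equilibrium: 1091 - 6P = 3P - 79, so 1170 = 9P and P* = 130, Q* = 311.
The floor of 170 is above the equilibrium price 130, so it binds.
At P = 170: Qd = 1091 - 6·170 = 71 and Qs = 3·170 - 79 = 431.
Quantity traded falls to 71. At Q = 71 the demand price is (1091 - 71)/6 = 170 and the supply price is (79 + 71)/3 = 50.
Deadweight loss = ½ · (170 - 50) · (311 - 71) = ½ · 120 · 240 = 14400.

14400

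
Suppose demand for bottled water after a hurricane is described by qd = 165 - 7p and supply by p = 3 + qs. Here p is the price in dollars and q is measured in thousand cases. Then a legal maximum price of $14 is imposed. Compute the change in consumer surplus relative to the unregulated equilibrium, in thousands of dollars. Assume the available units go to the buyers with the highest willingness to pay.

73.5

Rearranging supply gives qs = p - 3. In a free market, 165 - 7p = p - 3 gives the equilibrium p* = 21, q* = 18.
Since 14 < 21, the ceiling is binding.
At p = 14: qd = 165 - 7·14 = 67 and qs = 14 - 3 = 11.
Consumer surplus without the control is ½ · (165/7 - 21) · 18 = 162/7.
With the ceiling, 11 units are sold at 14 (assume they go to the highest-value buyers). The demand price at q = 11 is 22, so CS = ½ · [(165/7 - 14) + (22 - 14)] · 11 = 1353/14.
Change in consumer surplus = 1353/14 - 162/7 = 73.5.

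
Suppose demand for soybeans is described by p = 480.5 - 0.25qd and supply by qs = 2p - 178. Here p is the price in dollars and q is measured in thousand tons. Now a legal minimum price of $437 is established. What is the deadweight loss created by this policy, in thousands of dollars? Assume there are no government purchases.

45414

Rearranging demand gives qd = 1922 - 4p. Without the control the market clears where 1922 - 4p = 2p - 178, i.e. p* = 350 and q* = 522.
Since 437 > 350, the floor is binding.
At p = 437: qd = 1922 - 4·437 = 174 and qs = 2·437 - 178 = 696.
Quantity traded falls to 174. At q = 174 the demand price is (1922 - 174)/4 = 437 and the supply price is (178 + 174)/2 = 176.
Deadweight loss = ½ · (437 - 176) · (522 - 174) = ½ · 261 · 348 = 45414.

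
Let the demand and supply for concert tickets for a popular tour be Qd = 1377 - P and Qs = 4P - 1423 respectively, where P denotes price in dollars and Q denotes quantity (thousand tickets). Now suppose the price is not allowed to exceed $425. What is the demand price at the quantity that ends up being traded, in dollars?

Equilibrium: 1377 - P = 4P - 1423, so 2800 = 5P and P* = 560, Q* = 817.
The ceiling of 425 is below the equilibrium price 560, so it binds.
At P = 425: Qd = 1377 - 425 = 952 and Qs = 4·425 - 1423 = 277.
Only 277 units reach the market. On the demand curve, the marginal buyer's willingness to pay at Q = 277 is (1377 - 277) = 1100.

1100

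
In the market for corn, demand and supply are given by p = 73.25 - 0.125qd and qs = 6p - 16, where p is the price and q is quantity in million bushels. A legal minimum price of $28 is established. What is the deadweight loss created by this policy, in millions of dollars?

0

Rearranging demand gives qd = 586 - 8p. Setting quantity demanded equal to quantity supplied, 586 - 8p = 6p - 16, gives p* = 43 and q* = 242.
Since 28 is below p* = 43, the floor does not bind and the free-market outcome prevails.
Since the control does not bind, no trades are prevented and deadweight loss is zero.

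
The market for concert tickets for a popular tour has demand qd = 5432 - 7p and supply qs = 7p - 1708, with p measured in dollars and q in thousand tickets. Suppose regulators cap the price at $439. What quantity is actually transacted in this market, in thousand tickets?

Equilibrium: 5432 - 7p = 7p - 1708, so 7140 = 14p and p* = 510, q* = 1862.
Because the ceiling (439) lies below the market-clearing price, it is binding.
At p = 439: qd = 5432 - 7·439 = 2359 and qs = 7·439 - 1708 = 1365.
The quantity actually transacted is the short side, supply: 1365.

1365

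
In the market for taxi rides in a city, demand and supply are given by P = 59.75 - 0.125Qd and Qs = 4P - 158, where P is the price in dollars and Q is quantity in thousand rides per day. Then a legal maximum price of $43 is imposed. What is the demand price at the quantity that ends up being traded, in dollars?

58

Rearranging demand gives Qd = 478 - 8P. Without the control the market clears where 478 - 8P = 4P - 158, i.e. P* = 53 and Q* = 54.
Since 43 < 53, the ceiling is binding.
At P = 43: Qd = 478 - 8·43 = 134 and Qs = 4·43 - 158 = 14.
Only 14 units reach the market. On the demand curve, the marginal buyer's willingness to pay at Q = 14 is (478 - 14)/8 = 58.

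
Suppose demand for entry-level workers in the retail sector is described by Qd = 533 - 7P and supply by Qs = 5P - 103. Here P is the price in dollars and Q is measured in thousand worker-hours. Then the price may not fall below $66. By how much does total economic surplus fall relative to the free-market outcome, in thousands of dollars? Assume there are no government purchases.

Equilibrium: 533 - 7P = 5P - 103, so 636 = 12P and P* = 53, Q* = 162.
Because the floor (66) lies above the market-clearing price, it is binding.
At P = 66: Qd = 533 - 7·66 = 71 and Qs = 5·66 - 103 = 227.
Quantity traded falls to 71. At Q = 71 the demand price is (533 - 71)/7 = 66 and the supply price is (103 + 71)/5 = 34.8.
Deadweight loss = ½ · (66 - 34.8) · (162 - 71) = ½ · 31.2 · 91 = 1419.6.

1419.6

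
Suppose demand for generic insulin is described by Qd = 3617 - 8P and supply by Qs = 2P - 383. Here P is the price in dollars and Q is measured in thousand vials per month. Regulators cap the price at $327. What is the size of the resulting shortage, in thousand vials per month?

Without the control the market clears where 3617 - 8P = 2P - 383, i.e. P* = 400 and Q* = 417.
The ceiling of 327 is below the equilibrium price 400, so it binds.
At P = 327: Qd = 3617 - 8·327 = 1001 and Qs = 2·327 - 383 = 271.
Shortage = Qd - Qs = 1001 - 271 = 730.

730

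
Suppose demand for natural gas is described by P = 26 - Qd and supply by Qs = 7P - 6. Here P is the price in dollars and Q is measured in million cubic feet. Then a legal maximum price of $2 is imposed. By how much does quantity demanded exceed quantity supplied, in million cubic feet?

Rearranging demand gives Qd = 26 - P. Setting quantity demanded equal to quantity supplied, 26 - P = 7P - 6, gives P* = 4 and Q* = 22.
Because the ceiling (2) lies below the market-clearing price, it is binding.
At P = 2: Qd = 26 - 2 = 24 and Qs = 7·2 - 6 = 8.
Shortage = Qd - Qs = 24 - 8 = 16.

16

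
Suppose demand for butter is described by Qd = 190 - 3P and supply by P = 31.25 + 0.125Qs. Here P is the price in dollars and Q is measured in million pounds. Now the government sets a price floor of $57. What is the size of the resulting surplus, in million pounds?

187

Rearranging supply gives Qs = 8P - 250. Without the control the market clears where 190 - 3P = 8P - 250, i.e. P* = 40 and Q* = 70.
Since 57 > 40, the floor is binding.
At P = 57: Qd = 190 - 3·57 = 19 and Qs = 8·57 - 250 = 206.
Surplus = Qs - Qd = 206 - 19 = 187.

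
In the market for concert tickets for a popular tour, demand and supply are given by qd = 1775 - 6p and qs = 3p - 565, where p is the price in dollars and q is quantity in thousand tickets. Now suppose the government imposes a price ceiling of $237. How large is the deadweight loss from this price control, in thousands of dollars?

1190.25

Without the control the market clears where 1775 - 6p = 3p - 565, i.e. p* = 260 and q* = 215.
Because the ceiling (237) lies below the market-clearing price, it is binding.
At p = 237: qd = 1775 - 6·237 = 353 and qs = 3·237 - 565 = 146.
Quantity traded falls to 146. At q = 146 the demand price is (1775 - 146)/6 = 271.5 and the supply price is (565 + 146)/3 = 237.
Deadweight loss = ½ · (271.5 - 237) · (215 - 146) = ½ · 34.5 · 69 = 1190.25.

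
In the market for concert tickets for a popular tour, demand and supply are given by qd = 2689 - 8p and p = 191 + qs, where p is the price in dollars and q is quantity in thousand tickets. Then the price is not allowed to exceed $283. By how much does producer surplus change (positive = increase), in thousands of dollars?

Rearranging supply gives qs = p - 191. In a free market, 2689 - 8p = p - 191 gives the equilibrium p* = 320, q* = 129.
Because the ceiling (283) lies below the market-clearing price, it is binding.
At p = 283: qd = 2689 - 8·283 = 425 and qs = 283 - 191 = 92.
Producer surplus without the control is ½ · (320 - 191) · 129 = 8320.5.
With the ceiling, producers sell 92 units at 283, so PS = ½ · (283 - 191) · 92 = 4232.
Change in producer surplus = 4232 - 8320.5 = -4088.5.

-4088.5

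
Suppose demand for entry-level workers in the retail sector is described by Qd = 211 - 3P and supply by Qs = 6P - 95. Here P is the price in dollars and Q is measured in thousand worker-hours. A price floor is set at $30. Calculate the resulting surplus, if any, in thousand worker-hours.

Equilibrium: 211 - 3P = 6P - 95, so 306 = 9P and P* = 34, Q* = 109.
Since 30 is below P* = 34, the floor does not bind and the free-market outcome prevails.
Since the control does not bind, there is no surplus.

0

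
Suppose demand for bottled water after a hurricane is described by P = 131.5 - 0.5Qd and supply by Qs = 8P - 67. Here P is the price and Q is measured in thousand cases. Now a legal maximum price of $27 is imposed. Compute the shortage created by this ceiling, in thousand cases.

60

Rearranging demand gives Qd = 263 - 2P. Setting quantity demanded equal to quantity supplied, 263 - 2P = 8P - 67, gives P* = 33 and Q* = 197.
Because the ceiling (27) lies below the market-clearing price, it is binding.
At P = 27: Qd = 263 - 2·27 = 209 and Qs = 8·27 - 67 = 149.
Shortage = Qd - Qs = 209 - 149 = 60.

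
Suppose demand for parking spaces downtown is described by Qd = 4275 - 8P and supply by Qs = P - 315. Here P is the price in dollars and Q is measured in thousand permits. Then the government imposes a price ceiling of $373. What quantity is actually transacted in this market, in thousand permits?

58

In a free market, 4275 - 8P = P - 315 gives the equilibrium P* = 510, Q* = 195.
Since 373 < 510, the ceiling is binding.
At P = 373: Qd = 4275 - 8·373 = 1291 and Qs = 373 - 315 = 58.
The quantity actually transacted is the short side, supply: 58.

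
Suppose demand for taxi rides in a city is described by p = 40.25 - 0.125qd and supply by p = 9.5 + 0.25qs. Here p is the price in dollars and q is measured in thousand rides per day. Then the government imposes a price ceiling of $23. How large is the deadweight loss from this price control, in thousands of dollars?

147

Rearranging demand gives qd = 322 - 8p; rearranging supply gives qs = 4p - 38. Setting quantity demanded equal to quantity supplied, 322 - 8p = 4p - 38, gives p* = 30 and q* = 82.
Because the ceiling (23) lies below the market-clearing price, it is binding.
At p = 23: qd = 322 - 8·23 = 138 and qs = 4·23 - 38 = 54.
Quantity traded falls to 54. At q = 54 the demand price is (322 - 54)/8 = 33.5 and the supply price is (38 + 54)/4 = 23.
Deadweight loss = ½ · (33.5 - 23) · (82 - 54) = ½ · 10.5 · 28 = 147.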